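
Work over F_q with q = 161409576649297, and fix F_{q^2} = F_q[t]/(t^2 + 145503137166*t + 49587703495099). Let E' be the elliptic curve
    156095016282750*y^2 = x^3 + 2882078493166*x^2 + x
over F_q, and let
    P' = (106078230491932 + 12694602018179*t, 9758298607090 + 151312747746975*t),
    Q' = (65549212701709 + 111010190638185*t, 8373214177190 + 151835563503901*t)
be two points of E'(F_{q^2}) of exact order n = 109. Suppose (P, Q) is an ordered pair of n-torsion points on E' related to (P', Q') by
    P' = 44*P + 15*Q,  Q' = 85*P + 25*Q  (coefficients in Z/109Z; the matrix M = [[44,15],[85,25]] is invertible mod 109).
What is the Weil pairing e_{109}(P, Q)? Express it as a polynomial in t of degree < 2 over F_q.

e_{109} is bilinear + alternating on E[109], so e_{109}(44*P + 15*Q, 85*P + 25*Q) = e_{109}(P,Q)^(44*25-15*85).
Hence e(P,Q) = e(P',Q')^{71} where 71 = 43^{-1} mod 109.
Set x_W=73668432198290*u+89280031041388, y_W=73668432198290*v; then E': y_W^2=x_W^3+41540308998453*x_W+139314047123775.
Miller loop for e_{109} over F_{161409576649297^2}: bits of 109 = 1101101; 6 double steps + 4 add steps, l/v at each.
e_{109}(P',Q') = 116948252741581 + 133854256954432*t.
Thus e_{109}(P,Q) = 109573792602628 + 103456316830254*t.

109573792602628 + 103456316830254*t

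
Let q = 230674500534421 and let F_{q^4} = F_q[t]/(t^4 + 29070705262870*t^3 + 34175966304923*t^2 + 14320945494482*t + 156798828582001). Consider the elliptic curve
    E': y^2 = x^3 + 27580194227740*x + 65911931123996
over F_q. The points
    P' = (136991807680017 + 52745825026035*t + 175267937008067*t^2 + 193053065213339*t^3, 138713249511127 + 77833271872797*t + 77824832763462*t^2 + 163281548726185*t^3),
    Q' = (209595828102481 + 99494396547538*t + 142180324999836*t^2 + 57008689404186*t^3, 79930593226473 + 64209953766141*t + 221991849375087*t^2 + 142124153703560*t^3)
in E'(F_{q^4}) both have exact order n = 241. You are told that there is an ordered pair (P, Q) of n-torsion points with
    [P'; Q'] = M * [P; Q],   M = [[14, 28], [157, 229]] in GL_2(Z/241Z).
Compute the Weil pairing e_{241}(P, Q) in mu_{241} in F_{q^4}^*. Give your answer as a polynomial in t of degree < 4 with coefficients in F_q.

171225841803626 + 47999927054508*t + 109430045072527*t^2 + 117669927258272*t^3

e_{241} is bilinear + alternating on E[241], so e_{241}(14*P + 28*Q, 157*P + 229*Q) = e_{241}(P,Q)^(14*229-28*157).
det(M) mod 241 = 15; its inverse in (Z/241)^* is 225 (check: 15*225 mod 241 = 1).
8-bit Miller (11110001) on E'/F_{230674500534421} with a'=27580194227740, b'=65911931123996: accumulate tangent/chord ratios at Q'+S and P'+S'.
So e_{241}(P',Q') = 190839009505837 + 43949653457826*t + 76550241814291*t^2 + 179242803963407*t^3.
Raise to 225: e(P,Q) = 171225841803626 + 47999927054508*t + 109430045072527*t^2 + 117669927258272*t^3 in mu_{241}.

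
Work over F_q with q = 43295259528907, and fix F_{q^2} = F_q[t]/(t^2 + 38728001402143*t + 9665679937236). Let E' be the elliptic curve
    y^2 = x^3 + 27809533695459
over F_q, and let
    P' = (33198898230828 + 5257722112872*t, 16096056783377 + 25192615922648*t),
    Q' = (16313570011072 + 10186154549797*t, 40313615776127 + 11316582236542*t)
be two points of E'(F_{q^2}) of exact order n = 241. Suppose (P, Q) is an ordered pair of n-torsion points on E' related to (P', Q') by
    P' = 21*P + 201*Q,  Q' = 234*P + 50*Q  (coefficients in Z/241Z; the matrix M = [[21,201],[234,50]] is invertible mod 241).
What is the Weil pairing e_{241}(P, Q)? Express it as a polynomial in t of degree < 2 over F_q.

7301131394640 + 11557451157999*t

Since e_{241}(P,P)=e_{241}(Q,Q)=1 and e_{241}(Q,P)=e_{241}(P,Q)^{-1}, expanding e_{241}(21*P + 201*Q,234*P + 50*Q) leaves e(P,Q)^det(M).
Inverting 47 mod 241: 200. Thus e_{241}(P,Q) = e(P',Q')^{200}.
Build f_{241,P'} and f_{241,Q'} via the 8-bit ladder of 241=11110001_2; evaluate at shifted divisors; quotient in F_{43295259528907^2}.
Result: e(P',Q') = 30181477448125 + 30745528399898*t.
Finally e_{241}(P,Q) = 7301131394640 + 11557451157999*t.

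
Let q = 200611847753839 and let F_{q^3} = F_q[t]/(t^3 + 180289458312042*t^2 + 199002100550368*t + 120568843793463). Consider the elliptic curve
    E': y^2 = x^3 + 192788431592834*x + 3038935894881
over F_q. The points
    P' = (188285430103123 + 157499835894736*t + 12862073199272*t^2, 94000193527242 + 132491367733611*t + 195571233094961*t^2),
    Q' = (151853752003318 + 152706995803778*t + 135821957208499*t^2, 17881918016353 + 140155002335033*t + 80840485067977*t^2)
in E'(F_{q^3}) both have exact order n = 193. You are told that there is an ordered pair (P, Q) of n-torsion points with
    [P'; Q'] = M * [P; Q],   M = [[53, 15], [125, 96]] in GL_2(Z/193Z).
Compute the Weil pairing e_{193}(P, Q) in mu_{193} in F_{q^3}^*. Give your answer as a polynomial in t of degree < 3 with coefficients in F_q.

197545080591871 + 78994884238456*t + 146054073152860*t^2

Since e_{193}(P,P)=e_{193}(Q,Q)=1 and e_{193}(Q,P)=e_{193}(P,Q)^{-1}, expanding e_{193}(53*P + 15*Q,125*P + 96*Q) leaves e(P,Q)^det(M).
Inverting 125 mod 193: 105. Thus e_{193}(P,Q) = e(P',Q')^{105}.
Miller loop for e_{193} over F_{200611847753839^3}: bits of 193 = 11000001; 7 double steps + 2 add steps, l/v at each.
f_P(D_Q)/f_Q(D_P) = 118870646552972 + 52439954435197*t + 32624956290699*t^2.
Finally e_{193}(P,Q) = 197545080591871 + 78994884238456*t + 146054073152860*t^2.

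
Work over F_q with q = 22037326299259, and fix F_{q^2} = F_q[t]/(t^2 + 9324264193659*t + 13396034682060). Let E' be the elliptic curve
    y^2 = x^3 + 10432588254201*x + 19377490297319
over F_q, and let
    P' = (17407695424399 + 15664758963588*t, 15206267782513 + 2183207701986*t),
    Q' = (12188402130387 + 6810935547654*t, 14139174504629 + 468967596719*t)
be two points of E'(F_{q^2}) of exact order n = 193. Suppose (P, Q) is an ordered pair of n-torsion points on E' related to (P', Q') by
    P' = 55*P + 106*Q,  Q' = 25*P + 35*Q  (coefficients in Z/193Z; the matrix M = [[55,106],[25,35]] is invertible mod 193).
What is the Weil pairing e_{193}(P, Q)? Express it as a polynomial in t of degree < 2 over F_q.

Since e_{193}(P,P)=e_{193}(Q,Q)=1 and e_{193}(Q,P)=e_{193}(P,Q)^{-1}, expanding e_{193}(55*P + 106*Q,25*P + 35*Q) leaves e(P,Q)^det(M).
Inverting 47 mod 193: 115. Thus e_{193}(P,Q) = e(P',Q')^{115}.
Run Miller on y^2=x^3+10432588254201*x+19377490297319 over F_{22037326299259}: ladder 11000001 (8 bits); e = f_P(D_Q)/f_Q(D_P).
Miller gives e_{193}(P',Q') = 9714858431851 + 2268130696264*t in F_{22037326299259^2}.
Thus e_{193}(P,Q) = 21301606564112 + 2490362823335*t.

21301606564112 + 2490362823335*t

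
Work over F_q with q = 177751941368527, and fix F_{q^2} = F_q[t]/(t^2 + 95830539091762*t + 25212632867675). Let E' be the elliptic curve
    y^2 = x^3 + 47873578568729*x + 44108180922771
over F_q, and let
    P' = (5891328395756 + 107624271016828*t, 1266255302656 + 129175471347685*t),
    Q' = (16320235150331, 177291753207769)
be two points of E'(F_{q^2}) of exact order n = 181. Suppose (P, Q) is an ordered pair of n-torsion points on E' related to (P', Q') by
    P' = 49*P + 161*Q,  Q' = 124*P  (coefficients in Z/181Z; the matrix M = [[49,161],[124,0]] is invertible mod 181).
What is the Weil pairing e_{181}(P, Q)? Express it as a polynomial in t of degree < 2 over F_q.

102792127096594 + 177183279608052*t

Under M = [[49,161],[124,0]] in GL_2(Z/181), e_{181}(P',Q') = e_{181}(P,Q)^(49*0-161*124 mod 181).
So e_{181}(P,Q) = e_{181}(P',Q')^{124}, since 127*124 = 1 mod 181.
Build f_{181,P'} and f_{181,Q'} via the 8-bit ladder of 181=10110101_2; evaluate at shifted divisors; quotient in F_{177751941368527^2}.
The quotient is 108860312526887 + 112001970911269*t.
Finally e_{181}(P,Q) = 102792127096594 + 177183279608052*t.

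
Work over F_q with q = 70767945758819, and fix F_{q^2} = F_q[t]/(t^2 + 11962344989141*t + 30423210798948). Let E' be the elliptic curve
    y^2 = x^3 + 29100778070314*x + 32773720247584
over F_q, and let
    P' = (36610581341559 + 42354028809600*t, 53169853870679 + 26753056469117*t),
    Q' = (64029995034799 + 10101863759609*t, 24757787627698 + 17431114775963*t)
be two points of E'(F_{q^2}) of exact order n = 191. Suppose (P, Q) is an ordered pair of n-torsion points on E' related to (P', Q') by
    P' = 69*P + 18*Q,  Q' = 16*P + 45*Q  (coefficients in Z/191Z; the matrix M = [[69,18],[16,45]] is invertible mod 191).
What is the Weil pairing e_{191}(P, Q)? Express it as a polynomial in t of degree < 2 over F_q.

49379358638876 + 35245600983872*t

e_{191} is bilinear + alternating on E[191], so e_{191}(69*P + 18*Q, 16*P + 45*Q) = e_{191}(P,Q)^(69*45-18*16).
Hence e(P,Q) = e(P',Q')^{187} where 187 = 143^{-1} mod 191.
Miller loop for e_{191} over F_{70767945758819^2}: bits of 191 = 10111111; 7 double steps + 6 add steps, l/v at each.
f_P(D_Q)/f_Q(D_P) = 14892326026092 + 28125575205368*t.
(14892326026092 + 28125575205368*t)^{187} mod (70767945758819,f) = 49379358638876 + 35245600983872*t.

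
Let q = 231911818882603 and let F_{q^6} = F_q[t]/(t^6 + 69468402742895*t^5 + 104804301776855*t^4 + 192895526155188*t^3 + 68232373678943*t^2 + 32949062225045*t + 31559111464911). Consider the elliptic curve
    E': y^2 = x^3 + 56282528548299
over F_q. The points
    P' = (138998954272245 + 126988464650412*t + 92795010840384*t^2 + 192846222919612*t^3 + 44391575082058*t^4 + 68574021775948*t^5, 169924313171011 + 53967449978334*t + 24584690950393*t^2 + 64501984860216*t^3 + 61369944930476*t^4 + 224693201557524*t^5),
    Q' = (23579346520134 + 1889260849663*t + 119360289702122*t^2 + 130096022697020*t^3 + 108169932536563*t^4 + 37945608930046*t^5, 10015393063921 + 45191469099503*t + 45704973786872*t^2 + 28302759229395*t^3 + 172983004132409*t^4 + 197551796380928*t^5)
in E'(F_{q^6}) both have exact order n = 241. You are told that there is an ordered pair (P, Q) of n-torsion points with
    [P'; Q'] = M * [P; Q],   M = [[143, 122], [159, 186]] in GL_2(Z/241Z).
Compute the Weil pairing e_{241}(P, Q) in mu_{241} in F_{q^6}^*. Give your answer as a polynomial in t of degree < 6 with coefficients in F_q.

e_{241}(aP+bQ,cP+dQ) = e_{241}(P,Q)^(ad-bc); with (a,b,c,d)=(143,122,159,186) this gives the det-241 law.
Hence e(P,Q) = e(P',Q')^{8} where 8 = 211^{-1} mod 241.
Miller loop for e_{241} over F_{231911818882603^6}: bits of 241 = 11110001; 7 double steps + 4 add steps, l/v at each.
f_P(D_Q)/f_Q(D_P) = 98195359073104 + 192443576804826*t + 75221265681662*t^2 + 34898966775644*t^3 + 41900461343538*t^4 + 28791383645745*t^5.
Raise to 8: e(P,Q) = 80461788313192 + 180573691515934*t + 26224362665874*t^2 + 29565342877680*t^3 + 92299044030631*t^4 + 184192489987321*t^5 in mu_{241}.

80461788313192 + 180573691515934*t + 26224362665874*t^2 + 29565342877680*t^3 + 92299044030631*t^4 + 184192489987321*t^5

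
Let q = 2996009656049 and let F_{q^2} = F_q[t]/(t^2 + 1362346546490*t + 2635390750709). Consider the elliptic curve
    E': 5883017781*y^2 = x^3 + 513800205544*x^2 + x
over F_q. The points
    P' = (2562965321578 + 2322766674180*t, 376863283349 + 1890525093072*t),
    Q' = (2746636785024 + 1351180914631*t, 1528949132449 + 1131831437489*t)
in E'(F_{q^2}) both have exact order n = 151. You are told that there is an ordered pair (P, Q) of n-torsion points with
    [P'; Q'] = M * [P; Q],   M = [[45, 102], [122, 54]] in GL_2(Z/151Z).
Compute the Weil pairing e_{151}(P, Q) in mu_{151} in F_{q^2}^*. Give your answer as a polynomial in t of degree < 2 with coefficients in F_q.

1209770034964 + 2490078147361*t

Under M = [[45,102],[122,54]] in GL_2(Z/151), e_{151}(P',Q') = e_{151}(P,Q)^(45*54-102*122 mod 151).
So e_{151}(P,Q) = e_{151}(P',Q')^{22}, since 103*22 = 1 mod 151.
(x,y)|->(863659004977x+630531195146,863659004977y) sends E' to y^2=x^3+2102994644963*x+869480502862.
n = 151 = (10010111)_2 (8 bits, wt 5); accumulate f_{151,P'}(Q'+S)/f_{151,P'}(S) along the 7-step ladder.
So e_{151}(P',Q') = 644595561510 + 1507669320034*t.
Raise to 22: e(P,Q) = 1209770034964 + 2490078147361*t in mu_{151}.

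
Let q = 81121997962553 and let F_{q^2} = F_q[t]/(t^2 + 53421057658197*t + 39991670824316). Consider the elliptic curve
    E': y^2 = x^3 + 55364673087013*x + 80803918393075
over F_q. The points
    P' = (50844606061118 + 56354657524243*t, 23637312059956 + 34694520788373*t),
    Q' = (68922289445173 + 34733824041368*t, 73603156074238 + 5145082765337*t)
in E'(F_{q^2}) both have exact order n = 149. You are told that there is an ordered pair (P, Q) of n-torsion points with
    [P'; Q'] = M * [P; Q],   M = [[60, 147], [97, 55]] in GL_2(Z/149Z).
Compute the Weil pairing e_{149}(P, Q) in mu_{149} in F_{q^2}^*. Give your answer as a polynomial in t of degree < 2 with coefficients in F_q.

29776811723152 + 31522772473856*t

Alternating bilinearity on E[149] (values in mu_{149} in F_{81121997962553^2}) gives e(P',Q') = e(P,Q)^det(M).
60*55 - 147*97 = -10959; reduced mod 149: det = 67, inverse 129.
Miller loop for e_{149} over F_{81121997962553^2}: bits of 149 = 10010101; 7 double steps + 3 add steps, l/v at each.
f_P(D_Q)/f_Q(D_P) = 22311633251013 + 32837571888308*t.
Hence e(P,Q) = 29776811723152 + 31522772473856*t in F_{81121997962553^2}^*.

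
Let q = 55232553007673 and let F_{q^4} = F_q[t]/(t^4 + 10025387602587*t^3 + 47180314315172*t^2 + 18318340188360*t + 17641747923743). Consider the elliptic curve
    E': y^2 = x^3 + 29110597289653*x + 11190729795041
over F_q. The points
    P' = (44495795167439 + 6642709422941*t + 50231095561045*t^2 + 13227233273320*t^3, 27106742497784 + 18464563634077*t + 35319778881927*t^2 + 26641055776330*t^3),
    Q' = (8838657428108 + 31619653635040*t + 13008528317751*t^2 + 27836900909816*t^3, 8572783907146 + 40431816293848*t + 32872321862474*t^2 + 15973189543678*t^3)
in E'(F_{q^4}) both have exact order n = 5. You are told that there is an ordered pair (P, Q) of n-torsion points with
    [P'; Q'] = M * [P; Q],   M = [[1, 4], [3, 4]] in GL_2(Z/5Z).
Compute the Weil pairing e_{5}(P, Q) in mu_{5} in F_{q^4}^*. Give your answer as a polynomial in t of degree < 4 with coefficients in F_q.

24859341070622 + 9601029493712*t + 12251375593349*t^2 + 29113501688087*t^3

e_{5}(aP+bQ,cP+dQ) = e_{5}(P,Q)^(ad-bc); with (a,b,c,d)=(1,4,3,4) this gives the det-5 law.
det M = 1*4 - 4*3 = -8 = 2 (mod 5); 2^{-1} = 3 (mod 5).
3-bit Miller (101) on E'/F_{55232553007673} with a'=29110597289653, b'=11190729795041: accumulate tangent/chord ratios at Q'+S and P'+S'.
f_P(D_Q)/f_Q(D_P) = 18105338440882 + 36814762662571*t + 36472757125342*t^2 + 37056005273356*t^3.
Finally e_{5}(P,Q) = 24859341070622 + 9601029493712*t + 12251375593349*t^2 + 29113501688087*t^3.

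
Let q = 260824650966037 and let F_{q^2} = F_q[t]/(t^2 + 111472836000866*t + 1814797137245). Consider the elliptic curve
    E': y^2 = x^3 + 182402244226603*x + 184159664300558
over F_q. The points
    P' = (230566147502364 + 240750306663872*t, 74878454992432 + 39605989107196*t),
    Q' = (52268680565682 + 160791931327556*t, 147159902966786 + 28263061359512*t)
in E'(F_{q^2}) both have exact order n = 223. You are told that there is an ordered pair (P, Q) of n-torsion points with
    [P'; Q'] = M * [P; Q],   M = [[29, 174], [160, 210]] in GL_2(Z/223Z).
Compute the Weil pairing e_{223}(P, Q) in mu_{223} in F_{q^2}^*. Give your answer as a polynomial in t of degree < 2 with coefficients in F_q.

5859761378735 + 67581198149011*t

e_{223} is bilinear + alternating on E[223], so e_{223}(29*P + 174*Q, 160*P + 210*Q) = e_{223}(P,Q)^(29*210-174*160).
det(M) mod 223 = 104; its inverse in (Z/223)^* is 208 (check: 104*208 mod 223 = 1).
Build f_{223,P'} and f_{223,Q'} via the 8-bit ladder of 223=11011111_2; evaluate at shifted divisors; quotient in F_{260824650966037^2}.
So e_{223}(P',Q') = 154364861211040 + 221860293432120*t.
Hence e(P,Q) = 5859761378735 + 67581198149011*t in F_{260824650966037^2}^*.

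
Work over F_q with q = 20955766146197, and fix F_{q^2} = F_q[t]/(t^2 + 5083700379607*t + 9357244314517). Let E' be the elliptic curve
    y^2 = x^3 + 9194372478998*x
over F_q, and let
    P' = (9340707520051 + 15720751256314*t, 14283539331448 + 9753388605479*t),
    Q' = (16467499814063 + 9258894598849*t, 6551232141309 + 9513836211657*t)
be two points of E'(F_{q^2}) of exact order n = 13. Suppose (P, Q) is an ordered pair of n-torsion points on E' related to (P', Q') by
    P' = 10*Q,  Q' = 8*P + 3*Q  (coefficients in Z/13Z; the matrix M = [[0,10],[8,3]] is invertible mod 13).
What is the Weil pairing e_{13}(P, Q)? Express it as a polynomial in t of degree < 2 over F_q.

467925261773 + 5297223114761*t

e_{13}(aP+bQ,cP+dQ) = e_{13}(P,Q)^(ad-bc); with (a,b,c,d)=(0,10,8,3) this gives the det-13 law.
0*3 - 10*8 = -80; reduced mod 13: det = 11, inverse 6.
Double-and-add over 1101: 4-1 doublings, 3-1 additions; each step l_{T,T}/v_{2T} or l_{T,P'}/v at Q'+S for random S.
e_{13}(P',Q') = 19795374049617 + 1872560905740*t.
Finally e_{13}(P,Q) = 467925261773 + 5297223114761*t.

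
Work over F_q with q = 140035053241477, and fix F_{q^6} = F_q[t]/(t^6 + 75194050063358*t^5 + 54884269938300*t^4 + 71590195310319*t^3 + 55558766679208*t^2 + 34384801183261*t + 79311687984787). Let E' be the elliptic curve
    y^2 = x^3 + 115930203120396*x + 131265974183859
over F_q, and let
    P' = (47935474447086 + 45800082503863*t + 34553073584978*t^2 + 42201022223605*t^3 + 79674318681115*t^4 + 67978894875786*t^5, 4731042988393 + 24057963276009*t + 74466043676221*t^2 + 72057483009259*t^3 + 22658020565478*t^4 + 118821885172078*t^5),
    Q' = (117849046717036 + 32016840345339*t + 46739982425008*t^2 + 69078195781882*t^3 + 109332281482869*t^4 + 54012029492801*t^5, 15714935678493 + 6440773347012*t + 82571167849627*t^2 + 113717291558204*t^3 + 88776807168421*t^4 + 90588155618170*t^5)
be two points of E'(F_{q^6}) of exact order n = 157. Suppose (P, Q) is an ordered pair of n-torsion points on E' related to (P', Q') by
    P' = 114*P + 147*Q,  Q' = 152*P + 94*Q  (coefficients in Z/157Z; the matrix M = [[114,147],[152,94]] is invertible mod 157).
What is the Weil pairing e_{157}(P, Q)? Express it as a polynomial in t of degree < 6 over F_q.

139660969782260 + 110275128711054*t + 37420461411671*t^2 + 82120993985517*t^3 + 16181050057386*t^4 + 91402636465237*t^5

Alternating bilinearity on E[157] (values in mu_{157} in F_{140035053241477^6}) gives e(P',Q') = e(P,Q)^det(M).
Hence e(P,Q) = e(P',Q')^{47} where 47 = 147^{-1} mod 157.
Build f_{157,P'} and f_{157,Q'} via the 8-bit ladder of 157=10011101_2; evaluate at shifted divisors; quotient in F_{140035053241477^6}.
Result: e(P',Q') = 86070337006674 + 48407986315345*t + 43059104794330*t^2 + 15919975726039*t^3 + 104508429235369*t^4 + 116746417144743*t^5.
(86070337006674 + 48407986315345*t + 43059104794330*t^2 + 15919975726039*t^3 + 104508429235369*t^4 + 116746417144743*t^5)^{47} mod (140035053241477,f) = 139660969782260 + 110275128711054*t + 37420461411671*t^2 + 82120993985517*t^3 + 16181050057386*t^4 + 91402636465237*t^5.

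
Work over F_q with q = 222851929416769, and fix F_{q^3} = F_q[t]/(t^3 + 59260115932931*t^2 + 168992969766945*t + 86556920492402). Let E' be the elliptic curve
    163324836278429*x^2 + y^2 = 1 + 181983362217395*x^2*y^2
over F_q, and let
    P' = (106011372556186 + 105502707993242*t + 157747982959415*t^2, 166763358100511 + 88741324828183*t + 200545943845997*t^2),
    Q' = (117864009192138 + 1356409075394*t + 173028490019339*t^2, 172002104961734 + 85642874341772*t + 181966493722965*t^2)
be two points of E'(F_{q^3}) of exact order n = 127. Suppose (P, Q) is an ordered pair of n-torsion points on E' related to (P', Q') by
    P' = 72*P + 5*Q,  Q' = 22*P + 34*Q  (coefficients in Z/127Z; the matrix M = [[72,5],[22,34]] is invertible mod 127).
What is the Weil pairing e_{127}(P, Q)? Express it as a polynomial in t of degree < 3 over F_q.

27828398573328 + 9687621991345*t + 222828407097623*t^2

Since e_{127}(P,P)=e_{127}(Q,Q)=1 and e_{127}(Q,P)=e_{127}(P,Q)^{-1}, expanding e_{127}(72*P + 5*Q,22*P + 34*Q) leaves e(P,Q)^det(M).
72*34 - 5*22 = 2338; reduced mod 127: det = 52, inverse 22.
Edwards a_E,d_E -> Montgomery A=124994026470309,B=179692088950368 -> Weierstrass 129957559146609,128843215091176 via alpha=131835342888227,beta=106761333223643.
7-bit Miller (1111111) on E'/F_{222851929416769} with a'=129957559146609, b'=128843215091176: accumulate tangent/chord ratios at Q'+S and P'+S'.
e_{127}(P',Q') = 3010991880913 + 146200384544008*t + 88531058814016*t^2.
Thus e_{127}(P,Q) = 27828398573328 + 9687621991345*t + 222828407097623*t^2.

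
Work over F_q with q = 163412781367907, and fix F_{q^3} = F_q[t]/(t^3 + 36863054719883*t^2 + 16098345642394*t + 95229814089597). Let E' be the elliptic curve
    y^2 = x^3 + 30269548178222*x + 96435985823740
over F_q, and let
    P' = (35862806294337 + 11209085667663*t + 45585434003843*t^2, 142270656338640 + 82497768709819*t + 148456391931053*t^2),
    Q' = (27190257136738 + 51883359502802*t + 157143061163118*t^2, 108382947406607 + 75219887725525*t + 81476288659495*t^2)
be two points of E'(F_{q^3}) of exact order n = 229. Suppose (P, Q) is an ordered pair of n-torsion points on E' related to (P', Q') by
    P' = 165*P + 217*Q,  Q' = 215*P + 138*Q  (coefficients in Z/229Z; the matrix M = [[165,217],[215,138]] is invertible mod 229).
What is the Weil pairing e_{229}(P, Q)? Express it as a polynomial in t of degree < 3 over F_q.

161879637556715 + 85020404941150*t + 117952843560742*t^2

Alternating bilinearity on E[229] (values in mu_{229} in F_{163412781367907^3}) gives e(P',Q') = e(P,Q)^det(M).
165*138 - 217*215 = -23885; reduced mod 229: det = 160, inverse 73.
8-bit Miller (11100101) on E'/F_{163412781367907} with a'=30269548178222, b'=96435985823740: accumulate tangent/chord ratios at Q'+S and P'+S'.
Result: e(P',Q') = 22823857638638 + 160017775717348*t + 22368096201200*t^2.
Raise to 73: e(P,Q) = 161879637556715 + 85020404941150*t + 117952843560742*t^2 in mu_{229}.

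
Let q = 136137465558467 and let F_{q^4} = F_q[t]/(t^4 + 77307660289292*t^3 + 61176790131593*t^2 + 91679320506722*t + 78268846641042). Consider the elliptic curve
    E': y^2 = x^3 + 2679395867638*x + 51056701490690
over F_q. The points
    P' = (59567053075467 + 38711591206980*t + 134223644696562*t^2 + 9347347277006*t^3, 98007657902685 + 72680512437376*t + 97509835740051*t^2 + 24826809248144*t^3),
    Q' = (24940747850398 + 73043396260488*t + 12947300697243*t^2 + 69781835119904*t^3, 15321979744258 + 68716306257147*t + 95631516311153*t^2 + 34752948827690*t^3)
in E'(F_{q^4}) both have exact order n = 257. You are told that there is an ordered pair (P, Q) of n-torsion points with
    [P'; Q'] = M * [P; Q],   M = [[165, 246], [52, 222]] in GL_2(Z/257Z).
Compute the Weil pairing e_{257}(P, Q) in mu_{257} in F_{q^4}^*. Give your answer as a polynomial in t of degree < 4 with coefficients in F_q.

Under M = [[165,246],[52,222]] in GL_2(Z/257), e_{257}(P',Q') = e_{257}(P,Q)^(165*222-246*52 mod 257).
det M = 165*222 - 246*52 = 23838 = 194 (mod 257); 194^{-1} = 155 (mod 257).
Build f_{257,P'} and f_{257,Q'} via the 9-bit ladder of 257=100000001_2; evaluate at shifted divisors; quotient in F_{136137465558467^4}.
f_P(D_Q)/f_Q(D_P) = 29718231397682 + 102713566306474*t + 18670308092765*t^2 + 50417546288031*t^3.
Raise to 155: e(P,Q) = 61272621797343 + 17605206868084*t + 118743835173056*t^2 + 103302174945911*t^3 in mu_{257}.

61272621797343 + 17605206868084*t + 118743835173056*t^2 + 103302174945911*t^3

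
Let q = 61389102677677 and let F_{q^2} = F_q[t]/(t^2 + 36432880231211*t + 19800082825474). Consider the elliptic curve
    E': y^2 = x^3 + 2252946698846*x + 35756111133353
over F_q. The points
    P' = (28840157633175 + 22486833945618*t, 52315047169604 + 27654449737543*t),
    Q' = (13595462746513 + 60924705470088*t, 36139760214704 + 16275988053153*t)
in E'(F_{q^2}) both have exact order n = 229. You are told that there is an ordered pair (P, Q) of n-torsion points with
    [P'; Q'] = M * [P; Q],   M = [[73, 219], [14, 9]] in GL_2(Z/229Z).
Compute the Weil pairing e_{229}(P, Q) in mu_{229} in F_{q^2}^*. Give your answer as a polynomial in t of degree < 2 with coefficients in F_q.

Under M = [[73,219],[14,9]] in GL_2(Z/229), e_{229}(P',Q') = e_{229}(P,Q)^(73*9-219*14 mod 229).
det(M) mod 229 = 110; its inverse in (Z/229)^* is 127 (check: 110*127 mod 229 = 1).
Double-and-add over 11100101: 8-1 doublings, 5-1 additions; each step l_{T,T}/v_{2T} or l_{T,P'}/v at Q'+S for random S.
The quotient is 48405051350648 + 15412545700809*t.
e_{229}(P,Q) = (48405051350648 + 15412545700809*t)^{127} = 45409174385191 + 6484934350161*t.

45409174385191 + 6484934350161*t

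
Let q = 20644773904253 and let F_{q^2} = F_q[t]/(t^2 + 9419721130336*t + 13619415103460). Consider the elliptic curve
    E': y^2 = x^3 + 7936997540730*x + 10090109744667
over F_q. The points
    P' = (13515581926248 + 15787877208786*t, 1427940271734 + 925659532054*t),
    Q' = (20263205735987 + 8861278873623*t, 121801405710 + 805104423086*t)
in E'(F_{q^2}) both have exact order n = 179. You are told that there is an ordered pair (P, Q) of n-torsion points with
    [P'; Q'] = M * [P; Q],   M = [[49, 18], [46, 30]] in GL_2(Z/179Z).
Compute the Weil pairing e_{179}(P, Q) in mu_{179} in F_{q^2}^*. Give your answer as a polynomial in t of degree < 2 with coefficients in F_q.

10364334188079 + 430203091309*t

The 179-Weil pairing on E[179] over F_{20644773904253} is alternating-bilinear: e_{179}(P',Q') = e_{179}(P,Q)^det(M).
det(M) mod 179 = 105; its inverse in (Z/179)^* is 104 (check: 105*104 mod 179 = 1).
8-bit Miller (10110011) on E'/F_{20644773904253} with a'=7936997540730, b'=10090109744667: accumulate tangent/chord ratios at Q'+S and P'+S'.
So e_{179}(P',Q') = 1323272062467 + 10343246230849*t.
e_{179}(P,Q) = (1323272062467 + 10343246230849*t)^{104} = 10364334188079 + 430203091309*t.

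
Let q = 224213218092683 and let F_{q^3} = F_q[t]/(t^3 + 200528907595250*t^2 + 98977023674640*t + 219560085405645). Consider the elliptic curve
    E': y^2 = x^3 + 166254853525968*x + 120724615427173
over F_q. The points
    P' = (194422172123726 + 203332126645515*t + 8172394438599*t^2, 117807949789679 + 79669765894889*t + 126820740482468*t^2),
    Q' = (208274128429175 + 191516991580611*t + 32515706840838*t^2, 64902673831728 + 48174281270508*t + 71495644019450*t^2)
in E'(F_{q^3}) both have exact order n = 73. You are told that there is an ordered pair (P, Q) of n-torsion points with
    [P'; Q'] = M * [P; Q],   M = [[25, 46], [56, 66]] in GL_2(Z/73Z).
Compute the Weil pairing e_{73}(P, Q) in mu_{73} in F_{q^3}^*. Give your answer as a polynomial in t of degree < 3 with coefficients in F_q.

152834175843961 + 149130853149944*t + 38067101491109*t^2

e_{73} is bilinear + alternating on E[73], so e_{73}(25*P + 46*Q, 56*P + 66*Q) = e_{73}(P,Q)^(25*66-46*56).
25*66 - 46*56 = -926; reduced mod 73: det = 23, inverse 54.
Run Miller on y^2=x^3+166254853525968*x+120724615427173 over F_{224213218092683}: ladder 1001001 (7 bits); e = f_P(D_Q)/f_Q(D_P).
f_P(D_Q)/f_Q(D_P) = 122949488795381 + 52708893331235*t + 44591763507058*t^2.
Finally e_{73}(P,Q) = 152834175843961 + 149130853149944*t + 38067101491109*t^2.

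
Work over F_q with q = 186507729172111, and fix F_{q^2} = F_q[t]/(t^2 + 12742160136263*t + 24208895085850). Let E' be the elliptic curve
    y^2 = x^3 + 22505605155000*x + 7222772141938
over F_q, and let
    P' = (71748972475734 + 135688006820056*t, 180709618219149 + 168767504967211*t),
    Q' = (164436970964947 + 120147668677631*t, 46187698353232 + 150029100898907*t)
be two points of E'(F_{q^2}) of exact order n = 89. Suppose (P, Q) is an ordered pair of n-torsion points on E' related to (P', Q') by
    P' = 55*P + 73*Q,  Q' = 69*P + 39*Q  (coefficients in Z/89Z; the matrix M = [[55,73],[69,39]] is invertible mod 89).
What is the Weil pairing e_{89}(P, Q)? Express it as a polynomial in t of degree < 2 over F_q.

87159573257142 + 137229104276357*t

The 89-Weil pairing on E[89] over F_{186507729172111} is alternating-bilinear: e_{89}(P',Q') = e_{89}(P,Q)^det(M).
So e_{89}(P,Q) = e_{89}(P',Q')^{2}, since 45*2 = 1 mod 89.
7-bit Miller (1011001) on E'/F_{186507729172111} with a'=22505605155000, b'=7222772141938: accumulate tangent/chord ratios at Q'+S and P'+S'.
So e_{89}(P',Q') = 84148113152702 + 26505977193929*t.
(84148113152702 + 26505977193929*t)^{2} mod (186507729172111,f) = 87159573257142 + 137229104276357*t.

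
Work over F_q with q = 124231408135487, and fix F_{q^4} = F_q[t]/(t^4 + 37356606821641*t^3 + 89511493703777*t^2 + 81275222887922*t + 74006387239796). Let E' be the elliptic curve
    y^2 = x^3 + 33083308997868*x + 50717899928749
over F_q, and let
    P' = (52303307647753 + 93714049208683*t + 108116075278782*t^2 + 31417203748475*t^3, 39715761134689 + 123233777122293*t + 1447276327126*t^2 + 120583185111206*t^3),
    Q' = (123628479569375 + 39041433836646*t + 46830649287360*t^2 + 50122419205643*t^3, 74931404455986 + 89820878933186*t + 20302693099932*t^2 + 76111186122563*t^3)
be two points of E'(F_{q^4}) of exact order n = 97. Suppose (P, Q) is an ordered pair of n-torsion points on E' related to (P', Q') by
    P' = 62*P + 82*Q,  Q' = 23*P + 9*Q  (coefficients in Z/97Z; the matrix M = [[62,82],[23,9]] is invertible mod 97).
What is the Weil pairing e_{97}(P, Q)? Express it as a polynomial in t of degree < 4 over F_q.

82431836958915 + 121602960167241*t + 40878944599114*t^2 + 16482995837692*t^3

e_{97} is bilinear + alternating on E[97], so e_{97}(62*P + 82*Q, 23*P + 9*Q) = e_{97}(P,Q)^(62*9-82*23).
Hence e(P,Q) = e(P',Q')^{55} where 55 = 30^{-1} mod 97.
Miller loop for e_{97} over F_{124231408135487^4}: bits of 97 = 1100001; 6 double steps + 2 add steps, l/v at each.
Miller gives e_{97}(P',Q') = 24643830996618 + 121615767428546*t + 86835300349018*t^2 + 42990847289931*t^3 in F_{124231408135487^4}.
Hence e(P,Q) = 82431836958915 + 121602960167241*t + 40878944599114*t^2 + 16482995837692*t^3 in F_{124231408135487^4}^*.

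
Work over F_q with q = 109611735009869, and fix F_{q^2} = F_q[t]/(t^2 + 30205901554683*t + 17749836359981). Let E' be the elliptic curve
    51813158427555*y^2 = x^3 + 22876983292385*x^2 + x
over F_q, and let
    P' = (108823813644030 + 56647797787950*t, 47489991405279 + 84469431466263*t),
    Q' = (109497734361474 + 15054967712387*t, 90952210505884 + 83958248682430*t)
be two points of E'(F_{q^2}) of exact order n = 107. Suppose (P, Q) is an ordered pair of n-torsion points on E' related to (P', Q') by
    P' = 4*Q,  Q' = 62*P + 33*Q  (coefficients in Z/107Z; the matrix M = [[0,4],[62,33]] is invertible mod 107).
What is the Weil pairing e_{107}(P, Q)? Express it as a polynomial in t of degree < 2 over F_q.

Since e_{107}(P,P)=e_{107}(Q,Q)=1 and e_{107}(Q,P)=e_{107}(P,Q)^{-1}, expanding e_{107}(4*Q,62*P + 33*Q) leaves e(P,Q)^det(M).
det M = 0*33 - 4*62 = -248 = 73 (mod 107); 73^{-1} = 22 (mod 107).
(x,y)|->(26160455130017x+9808691993954,26160455130017y) sends E' to y^2=x^3+59935252700336*x+57513777600682.
Miller loop for e_{107} over F_{109611735009869^2}: bits of 107 = 1101011; 6 double steps + 4 add steps, l/v at each.
Result: e(P',Q') = 32255605677475 + 102996240784737*t.
(32255605677475 + 102996240784737*t)^{22} mod (109611735009869,f) = 37374724691968 + 66832565898687*t.

37374724691968 + 66832565898687*t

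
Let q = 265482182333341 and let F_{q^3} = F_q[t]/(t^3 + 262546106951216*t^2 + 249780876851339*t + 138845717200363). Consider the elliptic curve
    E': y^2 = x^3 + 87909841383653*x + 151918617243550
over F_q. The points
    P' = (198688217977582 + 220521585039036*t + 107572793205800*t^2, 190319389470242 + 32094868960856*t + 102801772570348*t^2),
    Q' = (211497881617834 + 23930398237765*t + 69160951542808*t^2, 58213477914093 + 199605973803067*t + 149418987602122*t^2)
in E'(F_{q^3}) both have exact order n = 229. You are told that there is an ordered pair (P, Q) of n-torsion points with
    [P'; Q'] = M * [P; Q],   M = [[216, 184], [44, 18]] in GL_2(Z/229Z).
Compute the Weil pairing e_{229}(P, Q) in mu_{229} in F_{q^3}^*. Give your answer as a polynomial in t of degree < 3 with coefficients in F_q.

The 229-Weil pairing on E[229] over F_{265482182333341} is alternating-bilinear: e_{229}(P',Q') = e_{229}(P,Q)^det(M).
So e_{229}(P,Q) = e_{229}(P',Q')^{221}, since 143*221 = 1 mod 229.
Miller loop for e_{229} over F_{265482182333341^3}: bits of 229 = 11100101; 7 double steps + 4 add steps, l/v at each.
f_P(D_Q)/f_Q(D_P) = 98353828550365 + 197127663694508*t + 36643150974578*t^2.
(98353828550365 + 197127663694508*t + 36643150974578*t^2)^{221} mod (265482182333341,f) = 40203693814929 + 212204251900934*t + 117600248712578*t^2.

40203693814929 + 212204251900934*t + 117600248712578*t^2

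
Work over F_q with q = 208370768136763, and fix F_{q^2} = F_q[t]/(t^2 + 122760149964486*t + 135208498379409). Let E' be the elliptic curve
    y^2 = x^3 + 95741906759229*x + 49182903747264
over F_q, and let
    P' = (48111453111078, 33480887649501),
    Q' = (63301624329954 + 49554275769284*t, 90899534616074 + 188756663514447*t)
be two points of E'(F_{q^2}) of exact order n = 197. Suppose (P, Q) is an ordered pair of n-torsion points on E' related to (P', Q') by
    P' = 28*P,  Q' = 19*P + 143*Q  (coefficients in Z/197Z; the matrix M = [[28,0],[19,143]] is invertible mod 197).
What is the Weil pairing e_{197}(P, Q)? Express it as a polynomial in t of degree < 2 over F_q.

e_{197}(aP+bQ,cP+dQ) = e_{197}(P,Q)^(ad-bc); with (a,b,c,d)=(28,0,19,143) this gives the det-197 law.
Hence e(P,Q) = e(P',Q')^{157} where 157 = 64^{-1} mod 197.
Miller loop for e_{197} over F_{208370768136763^2}: bits of 197 = 11000101; 7 double steps + 3 add steps, l/v at each.
The quotient is 26232813546134 + 60311865863949*t.
Hence e(P,Q) = 141773841548963 + 151115872747498*t in F_{208370768136763^2}^*.

141773841548963 + 151115872747498*t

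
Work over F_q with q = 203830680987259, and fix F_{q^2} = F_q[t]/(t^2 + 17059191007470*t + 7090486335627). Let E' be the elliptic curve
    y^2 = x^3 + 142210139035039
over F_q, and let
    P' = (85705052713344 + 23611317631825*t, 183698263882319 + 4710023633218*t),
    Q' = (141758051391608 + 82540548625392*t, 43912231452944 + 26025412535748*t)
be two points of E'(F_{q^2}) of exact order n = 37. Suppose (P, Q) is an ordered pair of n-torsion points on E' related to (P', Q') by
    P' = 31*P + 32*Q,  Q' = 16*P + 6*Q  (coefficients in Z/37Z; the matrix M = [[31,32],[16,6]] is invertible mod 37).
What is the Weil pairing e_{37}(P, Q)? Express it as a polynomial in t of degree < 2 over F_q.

Alternating bilinearity on E[37] (values in mu_{37} in F_{203830680987259^2}) gives e(P',Q') = e(P,Q)^det(M).
Inverting 7 mod 37: 16. Thus e_{37}(P,Q) = e(P',Q')^{16}.
6-bit Miller (100101) on E'/F_{203830680987259} with a'=0, b'=142210139035039: accumulate tangent/chord ratios at Q'+S and P'+S'.
f_P(D_Q)/f_Q(D_P) = 82596973172465 + 7188343805468*t.
Thus e_{37}(P,Q) = 23806993314182 + 164692401775708*t.

23806993314182 + 164692401775708*t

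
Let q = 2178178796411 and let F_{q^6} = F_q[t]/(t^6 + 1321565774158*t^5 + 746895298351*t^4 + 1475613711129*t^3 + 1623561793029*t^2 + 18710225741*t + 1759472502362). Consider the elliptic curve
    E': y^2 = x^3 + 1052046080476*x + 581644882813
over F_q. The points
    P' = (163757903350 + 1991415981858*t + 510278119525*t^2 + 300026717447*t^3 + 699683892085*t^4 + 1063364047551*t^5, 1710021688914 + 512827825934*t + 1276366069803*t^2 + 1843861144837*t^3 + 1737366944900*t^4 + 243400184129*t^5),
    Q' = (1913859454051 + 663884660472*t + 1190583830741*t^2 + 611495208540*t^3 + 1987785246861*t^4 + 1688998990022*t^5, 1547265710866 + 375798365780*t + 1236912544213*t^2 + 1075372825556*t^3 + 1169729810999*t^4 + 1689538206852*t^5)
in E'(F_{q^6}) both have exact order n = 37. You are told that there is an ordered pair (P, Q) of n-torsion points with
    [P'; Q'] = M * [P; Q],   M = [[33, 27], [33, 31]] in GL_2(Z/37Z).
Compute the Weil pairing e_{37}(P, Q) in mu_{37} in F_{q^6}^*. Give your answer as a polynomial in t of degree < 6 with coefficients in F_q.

79566526146 + 1588595101362*t + 314449403073*t^2 + 39459545470*t^3 + 2061014685297*t^4 + 2113563546040*t^5

e_{37}(aP+bQ,cP+dQ) = e_{37}(P,Q)^(ad-bc); with (a,b,c,d)=(33,27,33,31) this gives the det-37 law.
Hence e(P,Q) = e(P',Q')^{30} where 30 = 21^{-1} mod 37.
Build f_{37,P'} and f_{37,Q'} via the 6-bit ladder of 37=100101_2; evaluate at shifted divisors; quotient in F_{2178178796411^6}.
So e_{37}(P',Q') = 1057493758792 + 832595415493*t + 1110191490939*t^2 + 1675520804487*t^3 + 1727653476452*t^4 + 679747929399*t^5.
Thus e_{37}(P,Q) = 79566526146 + 1588595101362*t + 314449403073*t^2 + 39459545470*t^3 + 2061014685297*t^4 + 2113563546040*t^5.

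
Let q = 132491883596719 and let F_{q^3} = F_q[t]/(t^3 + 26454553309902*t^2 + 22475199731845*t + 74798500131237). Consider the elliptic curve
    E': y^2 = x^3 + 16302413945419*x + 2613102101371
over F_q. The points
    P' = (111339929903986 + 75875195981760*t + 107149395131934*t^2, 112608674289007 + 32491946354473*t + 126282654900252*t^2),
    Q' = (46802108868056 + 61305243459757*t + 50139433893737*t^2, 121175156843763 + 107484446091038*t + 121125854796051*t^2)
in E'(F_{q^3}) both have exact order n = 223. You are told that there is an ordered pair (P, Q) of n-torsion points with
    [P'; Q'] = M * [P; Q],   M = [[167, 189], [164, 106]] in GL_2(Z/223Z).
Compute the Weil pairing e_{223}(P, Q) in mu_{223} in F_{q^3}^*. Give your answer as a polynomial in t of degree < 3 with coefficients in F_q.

31485684180964 + 11598063789958*t + 108058073195014*t^2

Under M = [[167,189],[164,106]] in GL_2(Z/223), e_{223}(P',Q') = e_{223}(P,Q)^(167*106-189*164 mod 223).
167*106 - 189*164 = -13294; reduced mod 223: det = 86, inverse 153.
Miller loop for e_{223} over F_{132491883596719^3}: bits of 223 = 11011111; 7 double steps + 6 add steps, l/v at each.
Miller gives e_{223}(P',Q') = 108384196548243 + 20781443210776*t + 109304297104785*t^2 in F_{132491883596719^3}.
Hence e(P,Q) = 31485684180964 + 11598063789958*t + 108058073195014*t^2 in F_{132491883596719^3}^*.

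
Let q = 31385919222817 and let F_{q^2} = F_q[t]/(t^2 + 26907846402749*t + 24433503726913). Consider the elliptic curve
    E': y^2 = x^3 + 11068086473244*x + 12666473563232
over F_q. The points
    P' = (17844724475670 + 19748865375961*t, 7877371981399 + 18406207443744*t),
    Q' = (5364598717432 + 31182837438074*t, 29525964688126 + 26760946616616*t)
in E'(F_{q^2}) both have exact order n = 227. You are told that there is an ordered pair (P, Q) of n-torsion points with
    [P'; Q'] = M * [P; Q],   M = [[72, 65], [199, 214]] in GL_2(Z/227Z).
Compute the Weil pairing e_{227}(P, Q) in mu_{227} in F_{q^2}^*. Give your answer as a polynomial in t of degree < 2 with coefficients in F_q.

The 227-Weil pairing on E[227] over F_{31385919222817} is alternating-bilinear: e_{227}(P',Q') = e_{227}(P,Q)^det(M).
Inverting 203 mod 227: 104. Thus e_{227}(P,Q) = e(P',Q')^{104}.
Miller loop for e_{227} over F_{31385919222817^2}: bits of 227 = 11100011; 7 double steps + 4 add steps, l/v at each.
The quotient is 25338799556921 + 26013562718121*t.
Thus e_{227}(P,Q) = 5196212810281 + 13997624039528*t.

5196212810281 + 13997624039528*t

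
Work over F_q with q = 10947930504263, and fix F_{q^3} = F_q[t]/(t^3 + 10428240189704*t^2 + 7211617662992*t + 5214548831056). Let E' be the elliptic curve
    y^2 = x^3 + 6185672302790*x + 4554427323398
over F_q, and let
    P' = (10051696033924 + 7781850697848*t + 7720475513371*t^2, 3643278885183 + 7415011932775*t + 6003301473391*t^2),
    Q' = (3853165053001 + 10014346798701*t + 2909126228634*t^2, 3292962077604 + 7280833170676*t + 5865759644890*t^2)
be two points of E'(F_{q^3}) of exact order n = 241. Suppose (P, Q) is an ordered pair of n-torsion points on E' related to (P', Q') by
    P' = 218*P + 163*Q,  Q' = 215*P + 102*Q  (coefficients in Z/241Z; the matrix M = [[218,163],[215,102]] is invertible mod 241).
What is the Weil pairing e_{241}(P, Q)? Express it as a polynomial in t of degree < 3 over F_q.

613351073141 + 6409255957708*t + 9496767522092*t^2

e_{241} is bilinear + alternating on E[241], so e_{241}(218*P + 163*Q, 215*P + 102*Q) = e_{241}(P,Q)^(218*102-163*215).
So e_{241}(P,Q) = e_{241}(P',Q')^{87}, since 205*87 = 1 mod 241.
Miller loop for e_{241} over F_{10947930504263^3}: bits of 241 = 11110001; 7 double steps + 4 add steps, l/v at each.
f_P(D_Q)/f_Q(D_P) = 5946065656301 + 181175494185*t + 621766216745*t^2.
(5946065656301 + 181175494185*t + 621766216745*t^2)^{87} mod (10947930504263,f) = 613351073141 + 6409255957708*t + 9496767522092*t^2.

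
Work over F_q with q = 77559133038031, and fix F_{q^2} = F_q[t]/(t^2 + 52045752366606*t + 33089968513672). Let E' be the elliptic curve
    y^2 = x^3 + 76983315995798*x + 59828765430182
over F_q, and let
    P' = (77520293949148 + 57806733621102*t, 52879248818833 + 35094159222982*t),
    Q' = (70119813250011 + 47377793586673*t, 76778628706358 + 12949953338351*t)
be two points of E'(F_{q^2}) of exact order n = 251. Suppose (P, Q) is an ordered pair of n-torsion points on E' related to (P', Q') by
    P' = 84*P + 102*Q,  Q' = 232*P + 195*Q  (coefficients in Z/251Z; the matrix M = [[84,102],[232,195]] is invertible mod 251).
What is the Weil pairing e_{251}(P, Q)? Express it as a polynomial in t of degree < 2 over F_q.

Since e_{251}(P,P)=e_{251}(Q,Q)=1 and e_{251}(Q,P)=e_{251}(P,Q)^{-1}, expanding e_{251}(84*P + 102*Q,232*P + 195*Q) leaves e(P,Q)^det(M).
84*195 - 102*232 = -7284; reduced mod 251: det = 246, inverse 50.
Build f_{251,P'} and f_{251,Q'} via the 8-bit ladder of 251=11111011_2; evaluate at shifted divisors; quotient in F_{77559133038031^2}.
e_{251}(P',Q') = 58489182306544 + 40666022415399*t.
Finally e_{251}(P,Q) = 30656989356304 + 57020052446475*t.

30656989356304 + 57020052446475*t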